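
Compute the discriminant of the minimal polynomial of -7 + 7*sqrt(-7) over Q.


The element -7 + 7*sqrt(-7) has minimal polynomial:
x^2 + 14*x + 392
Discriminant = (14)^2 - 4*(392)
= 196 - 1568
= -1372

-1372


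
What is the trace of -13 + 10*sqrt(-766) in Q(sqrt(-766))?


Tr(a + b*sqrt(d)) = (a + b*sqrt(d)) + (a - b*sqrt(d)) = 2a
= 2 * (-13)
= -26

-26


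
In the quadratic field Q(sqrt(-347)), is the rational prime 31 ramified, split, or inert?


K = Q(sqrt(-347)). Since d mod 4 = 1, disc(K) = -347.
Check p | disc: -347 mod 31 = 25.
p does not divide disc. Compute Legendre symbol (d/p):
25^((31-1)/2) mod 31 = 1
(d/p) = 1, so p splits: (p) = P*P' with e=1, f=1, g=2.
Therefore p is split.

split


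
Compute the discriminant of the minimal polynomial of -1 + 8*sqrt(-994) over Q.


The element -1 + 8*sqrt(-994) has minimal polynomial:
x^2 + 2*x + 63617
Discriminant = (2)^2 - 4*(63617)
= 4 - 254468
= -254464

-254464


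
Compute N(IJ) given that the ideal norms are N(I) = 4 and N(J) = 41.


N(IJ) = N(I) * N(J)
= 4 * 41
= 164

164


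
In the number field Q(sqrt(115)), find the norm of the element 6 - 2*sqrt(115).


N(a + b*sqrt(d)) = a^2 - d*b^2
= (6)^2 - (115)*(-2)^2
= 36 - 460
= -424

-424


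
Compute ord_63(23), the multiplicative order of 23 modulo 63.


We want ord_63(23), the smallest k >= 1 with 23^k = 1 mod 63.
n = 63 = 3^2 * 7, phi(63) = 36; the order divides phi(n).
Divisors of 36: 1, 2, 3, 4, 6, 9, 12, 18, 36
Repeated squaring mod 63: 23^1 = 23, 23^2 = 25, 23^4 = 58, 23^8 = 25, 23^16 = 58, 23^32 = 25
Test divisors in increasing order:
  k=1: 23^1 = 23 mod 63
  k=2: 23^2 = 25 mod 63
  k=3: 23^3 = 25 * 23 = 8 mod 63
  k=4: 23^4 = 58 mod 63
  k=6: 23^6 = 58 * 25 = 1 mod 63  <- first divisor giving 1
Order = 6

6


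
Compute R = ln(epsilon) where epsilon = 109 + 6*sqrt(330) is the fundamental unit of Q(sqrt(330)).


epsilon = 109 + 6*sqrt(330)
= 217.9954
R = ln(217.9954)
= 5.3845

5.3845


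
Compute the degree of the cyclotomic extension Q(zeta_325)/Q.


The degree equals Euler's totient phi(325).
325 = 5^2 * 13
phi(325) = 240

240


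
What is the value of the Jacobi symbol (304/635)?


Compute (304/635) via quadratic reciprocity:
  pull out 2: (2/635) = -1  (since 635 mod 8 = 3)
  pull out 2: (2/635) = -1  (since 635 mod 8 = 3)
  pull out 2: (2/635) = -1  (since 635 mod 8 = 3)
  pull out 2: (2/635) = -1  (since 635 mod 8 = 3)
  reciprocity: (19/635) -> -(635/19)
  reduce: (8/19)
  pull out 2: (2/19) = -1  (since 19 mod 8 = 3)
  pull out 2: (2/19) = -1  (since 19 mod 8 = 3)
  pull out 2: (2/19) = -1  (since 19 mod 8 = 3)
  (1/19) = 1
Product of signs = 1

1


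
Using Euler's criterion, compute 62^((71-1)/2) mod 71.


p = 71 is prime and the exponent is (p-1)/2 = 35, so by Euler's criterion 62^35 = (62/71) = +1 or -1 mod 71.
Compute by square-and-multiply:
  35 = 32 + 2 + 1 (binary 100011)
  Repeated squaring mod 71: 62^1 = 62, 62^2 = 10, 62^4 = 29, 62^8 = 60, 62^16 = 50, 62^32 = 15
  62^35 = 62^32 * 62^2 * 62^1 = 15 * 10 * 62 mod 71
    15 * 10 = 150 = 8 mod 71
    8 * 62 = 496 = 70 mod 71
  62^35 = 70 mod 71
Result 70 = p - 1 = -1 mod 71: 62 is a quadratic non-residue mod 71. As a residue in [0, p-1] the value is 70.
62^35 mod 71 = 70

70


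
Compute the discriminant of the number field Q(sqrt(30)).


For K = Q(sqrt(d)) with d squarefree: disc(K) = d if d = 1 mod 4, and disc(K) = 4d if d = 2 or 3 mod 4.
Here d = 30, and d mod 4 = 2.
d = 2 mod 4, not 1 (O_K = Z[sqrt(d)]), so disc(K) = 4d = 4 * (30) = 120

120


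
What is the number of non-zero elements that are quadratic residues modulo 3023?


For prime p, the number of non-zero quadratic residues is (p-1)/2.
= (3023-1)/2
= 1511

1511


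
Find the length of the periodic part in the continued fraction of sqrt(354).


Run the CF algorithm for sqrt(354).
a_0 = floor(sqrt(354)) = 18; set m_0=0, q_0=1.
Recurrence: m' = q*a - m,  q' = (d - m'^2)/q,  a' = floor((a_0 + m')/q').
  step 1: m=18, q=30, a=1
  step 2: m=12, q=7, a=4
  step 3: m=16, q=14, a=2
  step 4: m=12, q=15, a=2
  step 5: m=18, q=2, a=18
  step 6: m=18, q=15, a=2
  step 7: m=12, q=14, a=2
  step 8: m=16, q=7, a=4
  step 9: m=12, q=30, a=1
  step 10: m=18, q=1, a=36
a_10 = 2*a_0 = 36, so the period closes here.
sqrt(354) = [18; 1, 4, 2, 2, 18, 2, 2, 4, 1, 36]
Period length = 10

10


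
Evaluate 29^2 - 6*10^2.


x^2 - d*y^2
= 29^2 - 6*10^2
= 841 - 600
= 241

241


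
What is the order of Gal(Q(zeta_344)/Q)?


|Gal(Q(zeta_344)/Q)| = phi(344)
= 168

168


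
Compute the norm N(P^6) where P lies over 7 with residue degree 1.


N(P^a) = p^(a*f)
= 7^(6*1)
= 7^6
= 117649

117649


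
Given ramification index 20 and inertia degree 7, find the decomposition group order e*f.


|D_P| = e * f
= 20 * 7
= 140

140


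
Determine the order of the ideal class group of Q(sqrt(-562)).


K = Q(sqrt(-562)). d mod 4 = 2, so D = disc(K) = 4d = -2248
h(K) equals the number of primitive reduced positive-definite forms (a, b, c) = a*x^2 + b*x*y + c*y^2 with b^2 - 4ac = D,
where reduced means |b| <= a <= c, with b >= 0 whenever |b| = a or a = c, and primitive means gcd(a, b, c) = 1.
Reduced forces 3a^2 <= |D| = 2248, so 1 <= a <= 27; b must have the parity of D, and c = (b^2 - D)/(4a) must be an integer >= a.
Enumerate a = 1..27, b in [-a, a]:
  a=1: (1, 0, 562)  [1]
  a=2: (2, 0, 281)  [1]
  a=3..12: none
  a=13: (13, -12, 46), (13, 12, 46)  [2]
  a=14..16: none
  a=17: (17, -8, 34), (17, 8, 34)  [2]
  a=18..22: none
  a=23: (23, -12, 26), (23, 12, 26)  [2]
  a=24..27: none
Total reduced forms: 1 + 1 + 2 + 2 + 2 = 8
h = 8

8


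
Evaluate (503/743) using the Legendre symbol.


p = 743 is prime, so compute (503/743) with the reciprocity algorithm (Jacobi-symbol steps: pull out 2s via (2/n), flip via reciprocity, reduce):
  reciprocity: (503/743) -> -(743/503)
  reduce: (240/503)
  pull out 2: (2/503) = +1  (since 503 mod 8 = 7)
  pull out 2: (2/503) = +1  (since 503 mod 8 = 7)
  pull out 2: (2/503) = +1  (since 503 mod 8 = 7)
  pull out 2: (2/503) = +1  (since 503 mod 8 = 7)
  reciprocity: (15/503) -> -(503/15)
  reduce: (8/15)
  pull out 2: (2/15) = +1  (since 15 mod 8 = 7)
  pull out 2: (2/15) = +1  (since 15 mod 8 = 7)
  pull out 2: (2/15) = +1  (since 15 mod 8 = 7)
  (1/15) = 1
Product of signs = 1
(503/743) = 1

1


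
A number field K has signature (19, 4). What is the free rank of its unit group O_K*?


By Dirichlet's unit theorem:
rank = r1 + r2 - 1
= 19 + 4 - 1
= 22

22


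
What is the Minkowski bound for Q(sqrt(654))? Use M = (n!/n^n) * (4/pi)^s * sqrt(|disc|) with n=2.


d = 654, d mod 4 = 2, so disc(K) = 4d = 2616; |disc(K)| = 2616
Real quadratic field, so n = 2, s = r2 = 0, r1 = 2
M = (n!/n^n) * (4/pi)^s * sqrt(|disc(K)|) = (2!/2^2) * (4/pi)^0 * sqrt(2616)
= 0.5 * 1.000000 * 51.146847
= 25.5734

25.5734


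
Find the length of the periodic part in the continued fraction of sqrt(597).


Run the CF algorithm for sqrt(597).
a_0 = floor(sqrt(597)) = 24; set m_0=0, q_0=1.
Recurrence: m' = q*a - m,  q' = (d - m'^2)/q,  a' = floor((a_0 + m')/q').
  step 1: m=24, q=21, a=2
  step 2: m=18, q=13, a=3
  step 3: m=21, q=12, a=3
  step 4: m=15, q=31, a=1
  step 5: m=16, q=11, a=3
  step 6: m=17, q=28, a=1
  step 7: m=11, q=17, a=2
  step 8: m=23, q=4, a=11
  step 9: m=21, q=39, a=1
  step 10: m=18, q=7, a=6
  step 11: m=24, q=3, a=16
  step 12: m=24, q=7, a=6
  step 13: m=18, q=39, a=1
  step 14: m=21, q=4, a=11
  step 15: m=23, q=17, a=2
  step 16: m=11, q=28, a=1
  step 17: m=17, q=11, a=3
  step 18: m=16, q=31, a=1
  step 19: m=15, q=12, a=3
  step 20: m=21, q=13, a=3
  step 21: m=18, q=21, a=2
  step 22: m=24, q=1, a=48
a_22 = 2*a_0 = 48, so the period closes here.
sqrt(597) = [24; 2, 3, 3, 1, 3, 1, 2, 11, 1, 6, 16, 6, 1, 11, 2, 1, 3, 1, 3, 3, 2, 48]
Period length = 22

22


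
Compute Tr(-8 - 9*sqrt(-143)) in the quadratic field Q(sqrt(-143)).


Tr(a + b*sqrt(d)) = (a + b*sqrt(d)) + (a - b*sqrt(d)) = 2a
= 2 * (-8)
= -16

-16


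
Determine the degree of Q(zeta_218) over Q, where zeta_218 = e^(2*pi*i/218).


The degree equals Euler's totient phi(218).
218 = 2 * 109
phi(218) = 108

108


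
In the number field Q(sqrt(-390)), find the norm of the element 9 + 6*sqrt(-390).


N(a + b*sqrt(d)) = a^2 - d*b^2
= (9)^2 - (-390)*(6)^2
= 81 + 14040
= 14121

14121


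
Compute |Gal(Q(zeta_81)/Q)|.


|Gal(Q(zeta_81)/Q)| = phi(81)
= 54

54


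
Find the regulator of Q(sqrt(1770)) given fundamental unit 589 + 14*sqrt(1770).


epsilon = 589 + 14*sqrt(1770)
= 1177.9992
R = ln(1177.9992)
= 7.0716

7.0716


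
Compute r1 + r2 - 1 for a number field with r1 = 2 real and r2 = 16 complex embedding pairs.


By Dirichlet's unit theorem:
rank = r1 + r2 - 1
= 2 + 16 - 1
= 17

17


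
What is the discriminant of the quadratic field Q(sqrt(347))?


For K = Q(sqrt(d)) with d squarefree: disc(K) = d if d = 1 mod 4, and disc(K) = 4d if d = 2 or 3 mod 4.
Here d = 347, and d mod 4 = 3.
d = 3 mod 4, not 1 (O_K = Z[sqrt(d)]), so disc(K) = 4d = 4 * (347) = 1388

1388


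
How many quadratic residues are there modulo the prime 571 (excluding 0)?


For prime p, the number of non-zero quadratic residues is (p-1)/2.
= (571-1)/2
= 285

285


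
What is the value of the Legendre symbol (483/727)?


p = 727 is prime, so compute (483/727) with the reciprocity algorithm (Jacobi-symbol steps: pull out 2s via (2/n), flip via reciprocity, reduce):
  reciprocity: (483/727) -> -(727/483)
  reduce: (244/483)
  pull out 2: (2/483) = -1  (since 483 mod 8 = 3)
  pull out 2: (2/483) = -1  (since 483 mod 8 = 3)
  reciprocity: (61/483) -> +(483/61)
  reduce: (56/61)
  pull out 2: (2/61) = -1  (since 61 mod 8 = 5)
  pull out 2: (2/61) = -1  (since 61 mod 8 = 5)
  pull out 2: (2/61) = -1  (since 61 mod 8 = 5)
  reciprocity: (7/61) -> +(61/7)
  reduce: (5/7)
  reciprocity: (5/7) -> +(7/5)
  reduce: (2/5)
  pull out 2: (2/5) = -1  (since 5 mod 8 = 5)
  (1/5) = 1
Product of signs = -1
(483/727) = -1

-1


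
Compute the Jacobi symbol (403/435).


Compute (403/435) via quadratic reciprocity:
  reciprocity: (403/435) -> -(435/403)
  reduce: (32/403)
  pull out 2: (2/403) = -1  (since 403 mod 8 = 3)
  pull out 2: (2/403) = -1  (since 403 mod 8 = 3)
  pull out 2: (2/403) = -1  (since 403 mod 8 = 3)
  pull out 2: (2/403) = -1  (since 403 mod 8 = 3)
  pull out 2: (2/403) = -1  (since 403 mod 8 = 3)
  (1/403) = 1
Product of signs = 1

1


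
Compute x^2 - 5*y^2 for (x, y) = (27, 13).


x^2 - d*y^2
= 27^2 - 5*13^2
= 729 - 845
= -116

-116


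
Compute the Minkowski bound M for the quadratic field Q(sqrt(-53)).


d = -53, d mod 4 = 3, so disc(K) = 4d = -212; |disc(K)| = 212
Imaginary quadratic field, so n = 2, s = r2 = 1, r1 = 0
M = (n!/n^n) * (4/pi)^s * sqrt(|disc(K)|) = (2!/2^2) * (4/pi)^1 * sqrt(212)
= 0.5 * 1.273240 * 14.560220
= 9.2693

9.2693


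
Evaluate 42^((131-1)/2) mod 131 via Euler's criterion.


p = 131 is prime and the exponent is (p-1)/2 = 65, so by Euler's criterion 42^65 = (42/131) = +1 or -1 mod 131.
Compute by square-and-multiply:
  65 = 64 + 1 (binary 1000001)
  Repeated squaring mod 131: 42^1 = 42, 42^2 = 61, 42^4 = 53, 42^8 = 58, 42^16 = 89, 42^32 = 61, 42^64 = 53
  42^65 = 42^64 * 42^1 = 53 * 42 mod 131
    53 * 42 = 2226 = 130 mod 131
  42^65 = 130 mod 131
Result 130 = p - 1 = -1 mod 131: 42 is a quadratic non-residue mod 131. As a residue in [0, p-1] the value is 130.
42^65 mod 131 = 130

130


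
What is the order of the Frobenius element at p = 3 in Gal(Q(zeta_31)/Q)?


The Frobenius at p in Gal(Q(zeta_n)/Q) = (Z/nZ)* is the class of p, so its order is ord_31(3), the smallest k >= 1 with 3^k = 1 mod 31.
n = 31 = 31, phi(31) = 30; the order divides phi(n).
Divisors of 30: 1, 2, 3, 5, 6, 10, 15, 30
Repeated squaring mod 31: 3^1 = 3, 3^2 = 9, 3^4 = 19, 3^8 = 20, 3^16 = 28
Test divisors in increasing order:
  k=1: 3^1 = 3 mod 31
  k=2: 3^2 = 9 mod 31
  k=3: 3^3 = 9 * 3 = 27 mod 31
  k=5: 3^5 = 19 * 3 = 26 mod 31
  k=6: 3^6 = 19 * 9 = 16 mod 31
  k=10: 3^10 = 20 * 9 = 25 mod 31
  k=15: 3^15 = 20 * 19 * 9 * 3 = 30 mod 31
  k=30: 3^30 = 28 * 20 * 19 * 9 = 1 mod 31  <- first divisor giving 1
Order = 30

30


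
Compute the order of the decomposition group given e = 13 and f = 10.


|D_P| = e * f
= 13 * 10
= 130

130


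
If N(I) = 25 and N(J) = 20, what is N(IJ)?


N(IJ) = N(I) * N(J)
= 25 * 20
= 500

500


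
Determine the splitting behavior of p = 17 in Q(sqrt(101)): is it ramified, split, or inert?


K = Q(sqrt(101)). Since d mod 4 = 1, disc(K) = 101.
Check p | disc: 101 mod 17 = 16.
p does not divide disc. Compute Legendre symbol (d/p):
16^((17-1)/2) mod 17 = 1
(d/p) = 1, so p splits: (p) = P*P' with e=1, f=1, g=2.
Therefore p is split.

split


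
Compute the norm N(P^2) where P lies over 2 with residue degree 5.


N(P^a) = p^(a*f)
= 2^(2*5)
= 2^10
= 1024

1024


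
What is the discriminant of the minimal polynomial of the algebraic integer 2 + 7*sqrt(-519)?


The element 2 + 7*sqrt(-519) has minimal polynomial:
x^2 - 4*x + 25435
Discriminant = (-4)^2 - 4*(25435)
= 16 - 101740
= -101724

-101724


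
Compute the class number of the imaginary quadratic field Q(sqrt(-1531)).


K = Q(sqrt(-1531)). d mod 4 = 1, so D = disc(K) = d = -1531
h(K) equals the number of primitive reduced positive-definite forms (a, b, c) = a*x^2 + b*x*y + c*y^2 with b^2 - 4ac = D,
where reduced means |b| <= a <= c, with b >= 0 whenever |b| = a or a = c, and primitive means gcd(a, b, c) = 1.
Reduced forces 3a^2 <= |D| = 1531, so 1 <= a <= 22; b must have the parity of D, and c = (b^2 - D)/(4a) must be an integer >= a.
Enumerate a = 1..22, b in [-a, a]:
  a=1: (1, 1, 383)  [1]
  a=2..4: none
  a=5: (5, -3, 77), (5, 3, 77)  [2]
  a=6: none
  a=7: (7, -3, 55), (7, 3, 55)  [2]
  a=8..10: none
  a=11: (11, -3, 35), (11, 3, 35)  [2]
  a=12: none
  a=13: (13, -9, 31), (13, 9, 31)  [2]
  a=14..16: none
  a=17: (17, -13, 25), (17, 13, 25)  [2]
  a=18..22: none
Total reduced forms: 1 + 2 + 2 + 2 + 2 + 2 = 11
h = 11

11


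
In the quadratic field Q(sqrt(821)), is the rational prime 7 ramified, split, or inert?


K = Q(sqrt(821)). Since d mod 4 = 1, disc(K) = 821.
Check p | disc: 821 mod 7 = 2.
p does not divide disc. Compute Legendre symbol (d/p):
2^((7-1)/2) mod 7 = 1
(d/p) = 1, so p splits: (p) = P*P' with e=1, f=1, g=2.
Therefore p is split.

split


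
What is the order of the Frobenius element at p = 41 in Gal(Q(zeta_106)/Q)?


The Frobenius at p in Gal(Q(zeta_n)/Q) = (Z/nZ)* is the class of p, so its order is ord_106(41), the smallest k >= 1 with 41^k = 1 mod 106.
n = 106 = 2 * 53, phi(106) = 52; the order divides phi(n).
Divisors of 52: 1, 2, 4, 13, 26, 52
Repeated squaring mod 106: 41^1 = 41, 41^2 = 91, 41^4 = 13, 41^8 = 63, 41^16 = 47, 41^32 = 89
Test divisors in increasing order:
  k=1: 41^1 = 41 mod 106
  k=2: 41^2 = 91 mod 106
  k=4: 41^4 = 13 mod 106
  k=13: 41^13 = 63 * 13 * 41 = 83 mod 106
  k=26: 41^26 = 47 * 63 * 91 = 105 mod 106
  k=52: 41^52 = 89 * 47 * 13 = 1 mod 106  <- first divisor giving 1
Order = 52

52


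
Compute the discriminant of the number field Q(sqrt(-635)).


For K = Q(sqrt(d)) with d squarefree: disc(K) = d if d = 1 mod 4, and disc(K) = 4d if d = 2 or 3 mod 4.
Here d = -635, and d mod 4 = 1.
d = 1 mod 4 (O_K = Z[(1+sqrt(d))/2]), so disc(K) = d = -635

-635


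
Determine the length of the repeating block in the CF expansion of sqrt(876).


Run the CF algorithm for sqrt(876).
a_0 = floor(sqrt(876)) = 29; set m_0=0, q_0=1.
Recurrence: m' = q*a - m,  q' = (d - m'^2)/q,  a' = floor((a_0 + m')/q').
  step 1: m=29, q=35, a=1
  step 2: m=6, q=24, a=1
  step 3: m=18, q=23, a=2
  step 4: m=28, q=4, a=14
  step 5: m=28, q=23, a=2
  step 6: m=18, q=24, a=1
  step 7: m=6, q=35, a=1
  step 8: m=29, q=1, a=58
a_8 = 2*a_0 = 58, so the period closes here.
sqrt(876) = [29; 1, 1, 2, 14, 2, 1, 1, 58]
Period length = 8

8


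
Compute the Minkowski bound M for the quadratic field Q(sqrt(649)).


d = 649, d mod 4 = 1, so disc(K) = d = 649; |disc(K)| = 649
Real quadratic field, so n = 2, s = r2 = 0, r1 = 2
M = (n!/n^n) * (4/pi)^s * sqrt(|disc(K)|) = (2!/2^2) * (4/pi)^0 * sqrt(649)
= 0.5 * 1.000000 * 25.475478
= 12.7377

12.7377


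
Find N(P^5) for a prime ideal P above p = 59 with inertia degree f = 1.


N(P^a) = p^(a*f)
= 59^(5*1)
= 59^5
= 714924299

714924299


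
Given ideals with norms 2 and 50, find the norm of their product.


N(IJ) = N(I) * N(J)
= 2 * 50
= 100

100


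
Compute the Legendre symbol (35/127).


p = 127 is prime, so compute (35/127) with the reciprocity algorithm (Jacobi-symbol steps: pull out 2s via (2/n), flip via reciprocity, reduce):
  reciprocity: (35/127) -> -(127/35)
  reduce: (22/35)
  pull out 2: (2/35) = -1  (since 35 mod 8 = 3)
  reciprocity: (11/35) -> -(35/11)
  reduce: (2/11)
  pull out 2: (2/11) = -1  (since 11 mod 8 = 3)
  (1/11) = 1
Product of signs = 1
(35/127) = 1

1


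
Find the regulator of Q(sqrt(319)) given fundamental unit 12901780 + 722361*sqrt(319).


epsilon = 12901780 + 722361*sqrt(319)
= 2.5804e+07
R = ln(2.5804e+07)
= 17.0660

17.0660


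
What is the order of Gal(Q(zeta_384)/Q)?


|Gal(Q(zeta_384)/Q)| = phi(384)
= 128

128


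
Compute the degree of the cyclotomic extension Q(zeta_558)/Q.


The degree equals Euler's totient phi(558).
558 = 2 * 3^2 * 31
phi(558) = 180

180


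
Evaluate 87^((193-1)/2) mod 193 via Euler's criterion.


p = 193 is prime and the exponent is (p-1)/2 = 96, so by Euler's criterion 87^96 = (87/193) = +1 or -1 mod 193.
Compute by square-and-multiply:
  96 = 64 + 32 (binary 1100000)
  Repeated squaring mod 193: 87^1 = 87, 87^2 = 42, 87^4 = 27, 87^8 = 150, 87^16 = 112, 87^32 = 192, 87^64 = 1
  87^96 = 87^64 * 87^32 = 1 * 192 mod 193
    1 * 192 = 192 = 192 mod 193
  87^96 = 192 mod 193
Result 192 = p - 1 = -1 mod 193: 87 is a quadratic non-residue mod 193. As a residue in [0, p-1] the value is 192.
87^96 mod 193 = 192

192


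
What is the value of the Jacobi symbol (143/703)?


Compute (143/703) via quadratic reciprocity:
  reciprocity: (143/703) -> -(703/143)
  reduce: (131/143)
  reciprocity: (131/143) -> -(143/131)
  reduce: (12/131)
  pull out 2: (2/131) = -1  (since 131 mod 8 = 3)
  pull out 2: (2/131) = -1  (since 131 mod 8 = 3)
  reciprocity: (3/131) -> -(131/3)
  reduce: (2/3)
  pull out 2: (2/3) = -1  (since 3 mod 8 = 3)
  (1/3) = 1
Product of signs = 1

1


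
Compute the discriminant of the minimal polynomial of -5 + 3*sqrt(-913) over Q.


The element -5 + 3*sqrt(-913) has minimal polynomial:
x^2 + 10*x + 8242
Discriminant = (10)^2 - 4*(8242)
= 100 - 32968
= -32868

-32868


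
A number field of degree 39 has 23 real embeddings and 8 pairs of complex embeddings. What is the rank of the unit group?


By Dirichlet's unit theorem:
rank = r1 + r2 - 1
= 23 + 8 - 1
= 30

30


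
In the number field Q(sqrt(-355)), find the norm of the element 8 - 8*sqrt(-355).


N(a + b*sqrt(d)) = a^2 - d*b^2
= (8)^2 - (-355)*(-8)^2
= 64 + 22720
= 22784

22784


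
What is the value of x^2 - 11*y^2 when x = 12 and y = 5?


x^2 - d*y^2
= 12^2 - 11*5^2
= 144 - 275
= -131

-131


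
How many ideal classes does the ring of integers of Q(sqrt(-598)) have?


K = Q(sqrt(-598)). d mod 4 = 2, so D = disc(K) = 4d = -2392
h(K) equals the number of primitive reduced positive-definite forms (a, b, c) = a*x^2 + b*x*y + c*y^2 with b^2 - 4ac = D,
where reduced means |b| <= a <= c, with b >= 0 whenever |b| = a or a = c, and primitive means gcd(a, b, c) = 1.
Reduced forces 3a^2 <= |D| = 2392, so 1 <= a <= 28; b must have the parity of D, and c = (b^2 - D)/(4a) must be an integer >= a.
Enumerate a = 1..28, b in [-a, a]:
  a=1: (1, 0, 598)  [1]
  a=2: (2, 0, 299)  [1]
  a=3..6: none
  a=7: (7, -4, 86), (7, 4, 86)  [2]
  a=8..12: none
  a=13: (13, 0, 46)  [1]
  a=14: (14, -4, 43), (14, 4, 43)  [2]
  a=15..22: none
  a=23: (23, 0, 26)  [1]
  a=24..28: none
Total reduced forms: 1 + 1 + 2 + 1 + 2 + 1 = 8
h = 8

8


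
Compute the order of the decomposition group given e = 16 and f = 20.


|D_P| = e * f
= 16 * 20
= 320

320


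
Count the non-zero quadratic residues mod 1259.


For prime p, the number of non-zero quadratic residues is (p-1)/2.
= (1259-1)/2
= 629

629


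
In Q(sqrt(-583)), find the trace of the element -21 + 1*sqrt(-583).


Tr(a + b*sqrt(d)) = (a + b*sqrt(d)) + (a - b*sqrt(d)) = 2a
= 2 * (-21)
= -42

-42


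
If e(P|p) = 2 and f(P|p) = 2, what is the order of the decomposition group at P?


|D_P| = e * f
= 2 * 2
= 4

4


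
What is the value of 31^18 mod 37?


p = 37 is prime and the exponent is (p-1)/2 = 18, so by Euler's criterion 31^18 = (31/37) = +1 or -1 mod 37.
Compute by square-and-multiply:
  18 = 16 + 2 (binary 10010)
  Repeated squaring mod 37: 31^1 = 31, 31^2 = 36, 31^4 = 1, 31^8 = 1, 31^16 = 1
  31^18 = 31^16 * 31^2 = 1 * 36 mod 37
    1 * 36 = 36 = 36 mod 37
  31^18 = 36 mod 37
Result 36 = p - 1 = -1 mod 37: 31 is a quadratic non-residue mod 37. As a residue in [0, p-1] the value is 36.
31^18 mod 37 = 36

36


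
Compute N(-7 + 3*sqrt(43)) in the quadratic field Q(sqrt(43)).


N(a + b*sqrt(d)) = a^2 - d*b^2
= (-7)^2 - (43)*(3)^2
= 49 - 387
= -338

-338


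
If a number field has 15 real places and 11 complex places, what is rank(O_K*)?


By Dirichlet's unit theorem:
rank = r1 + r2 - 1
= 15 + 11 - 1
= 25

25


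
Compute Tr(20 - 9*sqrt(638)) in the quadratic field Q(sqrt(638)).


Tr(a + b*sqrt(d)) = (a + b*sqrt(d)) + (a - b*sqrt(d)) = 2a
= 2 * (20)
= 40

40


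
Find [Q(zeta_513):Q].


The degree equals Euler's totient phi(513).
513 = 3^3 * 19
phi(513) = 324

324


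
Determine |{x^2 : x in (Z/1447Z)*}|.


For prime p, the number of non-zero quadratic residues is (p-1)/2.
= (1447-1)/2
= 723

723


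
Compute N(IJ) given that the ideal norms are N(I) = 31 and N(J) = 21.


N(IJ) = N(I) * N(J)
= 31 * 21
= 651

651


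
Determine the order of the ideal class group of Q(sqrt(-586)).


K = Q(sqrt(-586)). d mod 4 = 2, so D = disc(K) = 4d = -2344
h(K) equals the number of primitive reduced positive-definite forms (a, b, c) = a*x^2 + b*x*y + c*y^2 with b^2 - 4ac = D,
where reduced means |b| <= a <= c, with b >= 0 whenever |b| = a or a = c, and primitive means gcd(a, b, c) = 1.
Reduced forces 3a^2 <= |D| = 2344, so 1 <= a <= 27; b must have the parity of D, and c = (b^2 - D)/(4a) must be an integer >= a.
Enumerate a = 1..27, b in [-a, a]:
  a=1: (1, 0, 586)  [1]
  a=2: (2, 0, 293)  [1]
  a=3..4: none
  a=5: (5, -4, 118), (5, 4, 118)  [2]
  a=6: none
  a=7: (7, -6, 85), (7, 6, 85)  [2]
  a=8..9: none
  a=10: (10, -4, 59), (10, 4, 59)  [2]
  a=11..12: none
  a=13: (13, -10, 47), (13, 10, 47)  [2]
  a=14: (14, -8, 43), (14, 8, 43)  [2]
  a=15..16: none
  a=17: (17, -6, 35), (17, 6, 35)  [2]
  a=18..22: none
  a=23: (23, -18, 29), (23, 18, 29)  [2]
  a=24: none
  a=25: (25, -16, 26), (25, 16, 26)  [2]
  a=26..27: none
Total reduced forms: 1 + 1 + 2 + 2 + 2 + 2 + 2 + 2 + 2 + 2 = 18
h = 18

18


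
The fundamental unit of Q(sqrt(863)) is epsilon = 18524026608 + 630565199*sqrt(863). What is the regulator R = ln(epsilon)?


epsilon = 18524026608 + 630565199*sqrt(863)
= 3.7048e+10
R = ln(3.7048e+10)
= 24.3355

24.3355


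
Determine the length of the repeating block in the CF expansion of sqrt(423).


Run the CF algorithm for sqrt(423).
a_0 = floor(sqrt(423)) = 20; set m_0=0, q_0=1.
Recurrence: m' = q*a - m,  q' = (d - m'^2)/q,  a' = floor((a_0 + m')/q').
  step 1: m=20, q=23, a=1
  step 2: m=3, q=18, a=1
  step 3: m=15, q=11, a=3
  step 4: m=18, q=9, a=4
  step 5: m=18, q=11, a=3
  step 6: m=15, q=18, a=1
  step 7: m=3, q=23, a=1
  step 8: m=20, q=1, a=40
a_8 = 2*a_0 = 40, so the period closes here.
sqrt(423) = [20; 1, 1, 3, 4, 3, 1, 1, 40]
Period length = 8

8


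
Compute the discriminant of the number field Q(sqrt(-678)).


For K = Q(sqrt(d)) with d squarefree: disc(K) = d if d = 1 mod 4, and disc(K) = 4d if d = 2 or 3 mod 4.
Here d = -678, and d mod 4 = 2.
d = 2 mod 4, not 1 (O_K = Z[sqrt(d)]), so disc(K) = 4d = 4 * (-678) = -2712

-2712


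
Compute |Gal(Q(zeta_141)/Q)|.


|Gal(Q(zeta_141)/Q)| = phi(141)
= 92

92


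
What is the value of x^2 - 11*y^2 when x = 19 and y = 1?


x^2 - d*y^2
= 19^2 - 11*1^2
= 361 - 11
= 350

350


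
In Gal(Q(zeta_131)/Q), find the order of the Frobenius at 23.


The Frobenius at p in Gal(Q(zeta_n)/Q) = (Z/nZ)* is the class of p, so its order is ord_131(23), the smallest k >= 1 with 23^k = 1 mod 131.
n = 131 = 131, phi(131) = 130; the order divides phi(n).
Divisors of 130: 1, 2, 5, 10, 13, 26, 65, 130
Repeated squaring mod 131: 23^1 = 23, 23^2 = 5, 23^4 = 25, 23^8 = 101, 23^16 = 114, 23^32 = 27, 23^64 = 74, 23^128 = 105
Test divisors in increasing order:
  k=1: 23^1 = 23 mod 131
  k=2: 23^2 = 5 mod 131
  k=5: 23^5 = 25 * 23 = 51 mod 131
  k=10: 23^10 = 101 * 5 = 112 mod 131
  k=13: 23^13 = 101 * 25 * 23 = 42 mod 131
  k=26: 23^26 = 114 * 101 * 5 = 61 mod 131
  k=65: 23^65 = 74 * 23 = 130 mod 131
  k=130: 23^130 = 105 * 5 = 1 mod 131  <- first divisor giving 1
Order = 130

130


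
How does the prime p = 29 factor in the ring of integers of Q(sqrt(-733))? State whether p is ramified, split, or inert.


K = Q(sqrt(-733)). Since d mod 4 = 3, disc(K) = -2932.
Check p | disc: -2932 mod 29 = 26.
p does not divide disc. Compute Legendre symbol (d/p):
21^((29-1)/2) mod 29 = -1
(d/p) = -1, so p is inert: (p) stays prime with e=1, f=2, g=1.
Therefore p is inert.

inert


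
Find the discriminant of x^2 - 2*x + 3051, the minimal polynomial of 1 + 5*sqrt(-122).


The element 1 + 5*sqrt(-122) has minimal polynomial:
x^2 - 2*x + 3051
Discriminant = (-2)^2 - 4*(3051)
= 4 - 12204
= -12200

-12200


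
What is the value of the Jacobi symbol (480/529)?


Compute (480/529) via quadratic reciprocity:
  pull out 2: (2/529) = +1  (since 529 mod 8 = 1)
  pull out 2: (2/529) = +1  (since 529 mod 8 = 1)
  pull out 2: (2/529) = +1  (since 529 mod 8 = 1)
  pull out 2: (2/529) = +1  (since 529 mod 8 = 1)
  pull out 2: (2/529) = +1  (since 529 mod 8 = 1)
  reciprocity: (15/529) -> +(529/15)
  reduce: (4/15)
  pull out 2: (2/15) = +1  (since 15 mod 8 = 7)
  pull out 2: (2/15) = +1  (since 15 mod 8 = 7)
  (1/15) = 1
Product of signs = 1

1


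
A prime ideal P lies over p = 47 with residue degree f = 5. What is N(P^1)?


N(P^a) = p^(a*f)
= 47^(1*5)
= 47^5
= 229345007

229345007


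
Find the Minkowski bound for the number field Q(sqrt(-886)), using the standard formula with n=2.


d = -886, d mod 4 = 2, so disc(K) = 4d = -3544; |disc(K)| = 3544
Imaginary quadratic field, so n = 2, s = r2 = 1, r1 = 0
M = (n!/n^n) * (4/pi)^s * sqrt(|disc(K)|) = (2!/2^2) * (4/pi)^1 * sqrt(3544)
= 0.5 * 1.273240 * 59.531504
= 37.8989

37.8989


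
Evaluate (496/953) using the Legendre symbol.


p = 953 is prime, so compute (496/953) with the reciprocity algorithm (Jacobi-symbol steps: pull out 2s via (2/n), flip via reciprocity, reduce):
  pull out 2: (2/953) = +1  (since 953 mod 8 = 1)
  pull out 2: (2/953) = +1  (since 953 mod 8 = 1)
  pull out 2: (2/953) = +1  (since 953 mod 8 = 1)
  pull out 2: (2/953) = +1  (since 953 mod 8 = 1)
  reciprocity: (31/953) -> +(953/31)
  reduce: (23/31)
  reciprocity: (23/31) -> -(31/23)
  reduce: (8/23)
  pull out 2: (2/23) = +1  (since 23 mod 8 = 7)
  pull out 2: (2/23) = +1  (since 23 mod 8 = 7)
  pull out 2: (2/23) = +1  (since 23 mod 8 = 7)
  (1/23) = 1
Product of signs = -1
(496/953) = -1

-1


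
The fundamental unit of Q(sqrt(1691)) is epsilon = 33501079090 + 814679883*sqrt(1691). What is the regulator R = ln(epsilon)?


epsilon = 33501079090 + 814679883*sqrt(1691)
= 6.7002e+10
R = ln(6.7002e+10)
= 24.9280

24.9280


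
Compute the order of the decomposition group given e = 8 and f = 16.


|D_P| = e * f
= 8 * 16
= 128

128


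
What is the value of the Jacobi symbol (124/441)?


Compute (124/441) via quadratic reciprocity:
  pull out 2: (2/441) = +1  (since 441 mod 8 = 1)
  pull out 2: (2/441) = +1  (since 441 mod 8 = 1)
  reciprocity: (31/441) -> +(441/31)
  reduce: (7/31)
  reciprocity: (7/31) -> -(31/7)
  reduce: (3/7)
  reciprocity: (3/7) -> -(7/3)
  reduce: (1/3)
  (1/3) = 1
Product of signs = 1

1


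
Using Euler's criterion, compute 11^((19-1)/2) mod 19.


p = 19 is prime and the exponent is (p-1)/2 = 9, so by Euler's criterion 11^9 = (11/19) = +1 or -1 mod 19.
Compute by square-and-multiply:
  9 = 8 + 1 (binary 1001)
  Repeated squaring mod 19: 11^1 = 11, 11^2 = 7, 11^4 = 11, 11^8 = 7
  11^9 = 11^8 * 11^1 = 7 * 11 mod 19
    7 * 11 = 77 = 1 mod 19
  11^9 = 1 mod 19
Result 1: 11 is a quadratic residue mod 19.
11^9 mod 19 = 1

1


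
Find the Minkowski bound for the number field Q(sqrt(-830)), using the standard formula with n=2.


d = -830, d mod 4 = 2, so disc(K) = 4d = -3320; |disc(K)| = 3320
Imaginary quadratic field, so n = 2, s = r2 = 1, r1 = 0
M = (n!/n^n) * (4/pi)^s * sqrt(|disc(K)|) = (2!/2^2) * (4/pi)^1 * sqrt(3320)
= 0.5 * 1.273240 * 57.619441
= 36.6817

36.6817


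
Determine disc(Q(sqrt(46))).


For K = Q(sqrt(d)) with d squarefree: disc(K) = d if d = 1 mod 4, and disc(K) = 4d if d = 2 or 3 mod 4.
Here d = 46, and d mod 4 = 2.
d = 2 mod 4, not 1 (O_K = Z[sqrt(d)]), so disc(K) = 4d = 4 * (46) = 184

184


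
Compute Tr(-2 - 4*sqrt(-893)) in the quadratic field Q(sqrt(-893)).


Tr(a + b*sqrt(d)) = (a + b*sqrt(d)) + (a - b*sqrt(d)) = 2a
= 2 * (-2)
= -4

-4


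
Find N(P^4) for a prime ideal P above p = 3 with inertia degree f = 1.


N(P^a) = p^(a*f)
= 3^(4*1)
= 3^4
= 81

81


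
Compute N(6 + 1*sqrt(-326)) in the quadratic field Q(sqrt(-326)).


N(a + b*sqrt(d)) = a^2 - d*b^2
= (6)^2 - (-326)*(1)^2
= 36 + 326
= 362

362


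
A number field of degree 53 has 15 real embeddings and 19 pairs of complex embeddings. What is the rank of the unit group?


By Dirichlet's unit theorem:
rank = r1 + r2 - 1
= 15 + 19 - 1
= 33

33


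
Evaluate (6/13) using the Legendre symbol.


p = 13 is prime, so compute (6/13) with the reciprocity algorithm (Jacobi-symbol steps: pull out 2s via (2/n), flip via reciprocity, reduce):
  pull out 2: (2/13) = -1  (since 13 mod 8 = 5)
  reciprocity: (3/13) -> +(13/3)
  reduce: (1/3)
  (1/3) = 1
Product of signs = -1
(6/13) = -1

-1


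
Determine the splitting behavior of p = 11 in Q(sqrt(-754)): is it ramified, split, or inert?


K = Q(sqrt(-754)). Since d mod 4 = 2, disc(K) = -3016.
Check p | disc: -3016 mod 11 = 9.
p does not divide disc. Compute Legendre symbol (d/p):
5^((11-1)/2) mod 11 = 1
(d/p) = 1, so p splits: (p) = P*P' with e=1, f=1, g=2.
Therefore p is split.

split


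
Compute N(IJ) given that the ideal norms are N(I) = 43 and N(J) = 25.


N(IJ) = N(I) * N(J)
= 43 * 25
= 1075

1075


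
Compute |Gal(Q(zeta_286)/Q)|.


|Gal(Q(zeta_286)/Q)| = phi(286)
= 120

120


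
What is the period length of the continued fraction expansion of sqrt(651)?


Run the CF algorithm for sqrt(651).
a_0 = floor(sqrt(651)) = 25; set m_0=0, q_0=1.
Recurrence: m' = q*a - m,  q' = (d - m'^2)/q,  a' = floor((a_0 + m')/q').
  step 1: m=25, q=26, a=1
  step 2: m=1, q=25, a=1
  step 3: m=24, q=3, a=16
  step 4: m=24, q=25, a=1
  step 5: m=1, q=26, a=1
  step 6: m=25, q=1, a=50
a_6 = 2*a_0 = 50, so the period closes here.
sqrt(651) = [25; 1, 1, 16, 1, 1, 50]
Period length = 6

6


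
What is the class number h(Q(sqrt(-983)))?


K = Q(sqrt(-983)). d mod 4 = 1, so D = disc(K) = d = -983
h(K) equals the number of primitive reduced positive-definite forms (a, b, c) = a*x^2 + b*x*y + c*y^2 with b^2 - 4ac = D,
where reduced means |b| <= a <= c, with b >= 0 whenever |b| = a or a = c, and primitive means gcd(a, b, c) = 1.
Reduced forces 3a^2 <= |D| = 983, so 1 <= a <= 18; b must have the parity of D, and c = (b^2 - D)/(4a) must be an integer >= a.
Enumerate a = 1..18, b in [-a, a]:
  a=1: (1, 1, 246)  [1]
  a=2: (2, -1, 123), (2, 1, 123)  [2]
  a=3: (3, -1, 82), (3, 1, 82)  [2]
  a=4: (4, -3, 62), (4, 3, 62)  [2]
  a=5: none
  a=6: (6, -5, 42), (6, -1, 41), (6, 1, 41), (6, 5, 42)  [4]
  a=7: (7, -5, 36), (7, 5, 36)  [2]
  a=8: (8, -3, 31), (8, 3, 31)  [2]
  a=9: (9, -5, 28), (9, 5, 28)  [2]
  a=10..11: none
  a=12: (12, -11, 23), (12, -5, 21), (12, 5, 21), (12, 11, 23)  [4]
  a=13: none
  a=14: (14, -9, 19), (14, -5, 18), (14, 5, 18), (14, 9, 19)  [4]
  a=15: none
  a=16: (16, -13, 18), (16, 13, 18)  [2]
  a=17..18: none
Total reduced forms: 1 + 2 + 2 + 2 + 4 + 2 + 2 + 2 + 4 + 4 + 2 = 27
h = 27

27


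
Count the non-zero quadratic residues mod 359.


For prime p, the number of non-zero quadratic residues is (p-1)/2.
= (359-1)/2
= 179

179


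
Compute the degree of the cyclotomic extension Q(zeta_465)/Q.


The degree equals Euler's totient phi(465).
465 = 3 * 5 * 31
phi(465) = 240

240


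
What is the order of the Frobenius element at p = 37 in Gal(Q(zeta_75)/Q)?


The Frobenius at p in Gal(Q(zeta_n)/Q) = (Z/nZ)* is the class of p, so its order is ord_75(37), the smallest k >= 1 with 37^k = 1 mod 75.
n = 75 = 3 * 5^2, phi(75) = 40; the order divides phi(n).
Divisors of 40: 1, 2, 4, 5, 8, 10, 20, 40
Repeated squaring mod 75: 37^1 = 37, 37^2 = 19, 37^4 = 61, 37^8 = 46, 37^16 = 16, 37^32 = 31
Test divisors in increasing order:
  k=1: 37^1 = 37 mod 75
  k=2: 37^2 = 19 mod 75
  k=4: 37^4 = 61 mod 75
  k=5: 37^5 = 61 * 37 = 7 mod 75
  k=8: 37^8 = 46 mod 75
  k=10: 37^10 = 46 * 19 = 49 mod 75
  k=20: 37^20 = 16 * 61 = 1 mod 75  <- first divisor giving 1
Order = 20

20


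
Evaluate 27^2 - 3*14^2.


x^2 - d*y^2
= 27^2 - 3*14^2
= 729 - 588
= 141

141


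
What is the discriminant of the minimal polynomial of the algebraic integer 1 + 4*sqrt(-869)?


The element 1 + 4*sqrt(-869) has minimal polynomial:
x^2 - 2*x + 13905
Discriminant = (-2)^2 - 4*(13905)
= 4 - 55620
= -55616

-55616


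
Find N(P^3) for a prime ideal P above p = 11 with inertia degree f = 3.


N(P^a) = p^(a*f)
= 11^(3*3)
= 11^9
= 2357947691

2357947691


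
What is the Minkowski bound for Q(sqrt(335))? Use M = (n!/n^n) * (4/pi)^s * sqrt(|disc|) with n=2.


d = 335, d mod 4 = 3, so disc(K) = 4d = 1340; |disc(K)| = 1340
Real quadratic field, so n = 2, s = r2 = 0, r1 = 2
M = (n!/n^n) * (4/pi)^s * sqrt(|disc(K)|) = (2!/2^2) * (4/pi)^0 * sqrt(1340)
= 0.5 * 1.000000 * 36.606010
= 18.3030

18.3030


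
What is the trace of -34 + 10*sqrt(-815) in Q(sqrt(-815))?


Tr(a + b*sqrt(d)) = (a + b*sqrt(d)) + (a - b*sqrt(d)) = 2a
= 2 * (-34)
= -68

-68


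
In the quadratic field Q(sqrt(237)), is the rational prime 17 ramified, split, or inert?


K = Q(sqrt(237)). Since d mod 4 = 1, disc(K) = 237.
Check p | disc: 237 mod 17 = 16.
p does not divide disc. Compute Legendre symbol (d/p):
16^((17-1)/2) mod 17 = 1
(d/p) = 1, so p splits: (p) = P*P' with e=1, f=1, g=2.
Therefore p is split.

split


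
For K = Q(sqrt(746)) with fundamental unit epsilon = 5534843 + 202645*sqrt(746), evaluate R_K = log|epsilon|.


epsilon = 5534843 + 202645*sqrt(746)
= 1.1070e+07
R = ln(1.1070e+07)
= 16.2197

16.2197


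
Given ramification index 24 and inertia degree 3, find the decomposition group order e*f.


|D_P| = e * f
= 24 * 3
= 72

72


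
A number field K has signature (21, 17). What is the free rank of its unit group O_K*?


By Dirichlet's unit theorem:
rank = r1 + r2 - 1
= 21 + 17 - 1
= 37

37


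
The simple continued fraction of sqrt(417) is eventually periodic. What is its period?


Run the CF algorithm for sqrt(417).
a_0 = floor(sqrt(417)) = 20; set m_0=0, q_0=1.
Recurrence: m' = q*a - m,  q' = (d - m'^2)/q,  a' = floor((a_0 + m')/q').
  step 1: m=20, q=17, a=2
  step 2: m=14, q=13, a=2
  step 3: m=12, q=21, a=1
  step 4: m=9, q=16, a=1
  step 5: m=7, q=23, a=1
  step 6: m=16, q=7, a=5
  step 7: m=19, q=8, a=4
  step 8: m=13, q=31, a=1
  step 9: m=18, q=3, a=12
  step 10: m=18, q=31, a=1
  step 11: m=13, q=8, a=4
  step 12: m=19, q=7, a=5
  step 13: m=16, q=23, a=1
  step 14: m=7, q=16, a=1
  step 15: m=9, q=21, a=1
  step 16: m=12, q=13, a=2
  step 17: m=14, q=17, a=2
  step 18: m=20, q=1, a=40
a_18 = 2*a_0 = 40, so the period closes here.
sqrt(417) = [20; 2, 2, 1, 1, 1, 5, 4, 1, 12, 1, 4, 5, 1, 1, 1, 2, 2, 40]
Period length = 18

18


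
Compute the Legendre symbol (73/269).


p = 269 is prime, so compute (73/269) with the reciprocity algorithm (Jacobi-symbol steps: pull out 2s via (2/n), flip via reciprocity, reduce):
  reciprocity: (73/269) -> +(269/73)
  reduce: (50/73)
  pull out 2: (2/73) = +1  (since 73 mod 8 = 1)
  reciprocity: (25/73) -> +(73/25)
  reduce: (23/25)
  reciprocity: (23/25) -> +(25/23)
  reduce: (2/23)
  pull out 2: (2/23) = +1  (since 23 mod 8 = 7)
  (1/23) = 1
Product of signs = 1
(73/269) = 1

1


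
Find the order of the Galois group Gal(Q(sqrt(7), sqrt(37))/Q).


The 2 square roots of distinct primes are multiplicatively independent over Q,
so [K:Q] = 2^2 and Gal(K/Q) is isomorphic to (Z/2Z)^2.
|Gal| = 2^2 = 4

4


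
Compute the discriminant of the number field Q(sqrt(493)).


For K = Q(sqrt(d)) with d squarefree: disc(K) = d if d = 1 mod 4, and disc(K) = 4d if d = 2 or 3 mod 4.
Here d = 493, and d mod 4 = 1.
d = 1 mod 4 (O_K = Z[(1+sqrt(d))/2]), so disc(K) = d = 493

493


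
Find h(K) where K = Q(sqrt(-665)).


K = Q(sqrt(-665)). d mod 4 = 3, so D = disc(K) = 4d = -2660
h(K) equals the number of primitive reduced positive-definite forms (a, b, c) = a*x^2 + b*x*y + c*y^2 with b^2 - 4ac = D,
where reduced means |b| <= a <= c, with b >= 0 whenever |b| = a or a = c, and primitive means gcd(a, b, c) = 1.
Reduced forces 3a^2 <= |D| = 2660, so 1 <= a <= 29; b must have the parity of D, and c = (b^2 - D)/(4a) must be an integer >= a.
Enumerate a = 1..29, b in [-a, a]:
  a=1: (1, 0, 665)  [1]
  a=2: (2, 2, 333)  [1]
  a=3: (3, -2, 222), (3, 2, 222)  [2]
  a=4: none
  a=5: (5, 0, 133)  [1]
  a=6: (6, -2, 111), (6, 2, 111)  [2]
  a=7: (7, 0, 95)  [1]
  a=8: none
  a=9: (9, -2, 74), (9, 2, 74)  [2]
  a=10: (10, 10, 69)  [1]
  a=11..13: none
  a=14: (14, 14, 51)  [1]
  a=15: (15, -10, 46), (15, 10, 46)  [2]
  a=16: none
  a=17: (17, -14, 42), (17, 14, 42)  [2]
  a=18: (18, -2, 37), (18, 2, 37)  [2]
  a=19: (19, 0, 35)  [1]
  a=20: none
  a=21: (21, -14, 34), (21, 14, 34)  [2]
  a=22: none
  a=23: (23, -10, 30), (23, 10, 30)  [2]
  a=24..26: none
  a=27: (27, 16, 27)  [1]
  a=28..29: none
Total reduced forms: 1 + 1 + 2 + 1 + 2 + 1 + 2 + 1 + 1 + 2 + 2 + 2 + 1 + 2 + 2 + 1 = 24
h = 24

24


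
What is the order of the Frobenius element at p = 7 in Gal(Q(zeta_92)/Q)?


The Frobenius at p in Gal(Q(zeta_n)/Q) = (Z/nZ)* is the class of p, so its order is ord_92(7), the smallest k >= 1 with 7^k = 1 mod 92.
n = 92 = 2^2 * 23, phi(92) = 44; the order divides phi(n).
Divisors of 44: 1, 2, 4, 11, 22, 44
Repeated squaring mod 92: 7^1 = 7, 7^2 = 49, 7^4 = 9, 7^8 = 81, 7^16 = 29, 7^32 = 13
Test divisors in increasing order:
  k=1: 7^1 = 7 mod 92
  k=2: 7^2 = 49 mod 92
  k=4: 7^4 = 9 mod 92
  k=11: 7^11 = 81 * 49 * 7 = 91 mod 92
  k=22: 7^22 = 29 * 9 * 49 = 1 mod 92  <- first divisor giving 1
Order = 22

22


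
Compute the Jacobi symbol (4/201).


Compute (4/201) via quadratic reciprocity:
  pull out 2: (2/201) = +1  (since 201 mod 8 = 1)
  pull out 2: (2/201) = +1  (since 201 mod 8 = 1)
  (1/201) = 1
Product of signs = 1

1


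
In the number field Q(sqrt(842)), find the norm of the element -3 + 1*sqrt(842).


N(a + b*sqrt(d)) = a^2 - d*b^2
= (-3)^2 - (842)*(1)^2
= 9 - 842
= -833

-833


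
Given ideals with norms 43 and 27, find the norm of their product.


N(IJ) = N(I) * N(J)
= 43 * 27
= 1161

1161


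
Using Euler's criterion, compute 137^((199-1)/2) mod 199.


p = 199 is prime and the exponent is (p-1)/2 = 99, so by Euler's criterion 137^99 = (137/199) = +1 or -1 mod 199.
Compute by square-and-multiply:
  99 = 64 + 32 + 2 + 1 (binary 1100011)
  Repeated squaring mod 199: 137^1 = 137, 137^2 = 63, 137^4 = 188, 137^8 = 121, 137^16 = 114, 137^32 = 61, 137^64 = 139
  137^99 = 137^64 * 137^32 * 137^2 * 137^1 = 139 * 61 * 63 * 137 mod 199
    139 * 61 = 8479 = 121 mod 199
    121 * 63 = 7623 = 61 mod 199
    61 * 137 = 8357 = 198 mod 199
  137^99 = 198 mod 199
Result 198 = p - 1 = -1 mod 199: 137 is a quadratic non-residue mod 199. As a residue in [0, p-1] the value is 198.
137^99 mod 199 = 198

198
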